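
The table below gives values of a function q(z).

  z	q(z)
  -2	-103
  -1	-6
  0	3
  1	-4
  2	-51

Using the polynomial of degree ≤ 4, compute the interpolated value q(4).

Using Newton's divided-difference form:
q[-2,-1] = (-6 - (-103)) / (-1 - (-2)) = 97
q[-1,0] = (3 - (-6)) / (0 - (-1)) = 9
q[0,1] = (-4 - 3) / (1 - 0) = -7
q[1,2] = (-51 - (-4)) / (2 - 1) = -47
q[-2,-1,0] = (9 - 97) / (0 - (-2)) = -44
q[-1,0,1] = (-7 - 9) / (1 - (-1)) = -8
q[0,1,2] = (-47 - (-7)) / (2 - 0) = -20
q[-2,-1,0,1] = (-8 - (-44)) / (1 - (-2)) = 12
q[-1,0,1,2] = (-20 - (-8)) / (2 - (-1)) = -4
q[-2,-1,0,1,2] = (-4 - 12) / (2 - (-2)) = -4
q(4) = -103 + 97·(6) + (-44)·(6)·(5) + 12·(6)·(5)·(4) + (-4)·(6)·(5)·(4)·(3) = -841

-841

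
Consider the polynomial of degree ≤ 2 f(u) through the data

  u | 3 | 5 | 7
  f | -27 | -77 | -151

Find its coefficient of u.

L_0(u) = (u - 5)(u - 7) / [8] = (1/8)u^2 - (3/2)u + 35/8
L_1(u) = (u - 3)(u - 7) / [-4] = -(1/4)u^2 + (5/2)u - 21/4
L_2(u) = (u - 3)(u - 5) / [8] = (1/8)u^2 - u + 15/8
f(u) = (-27)·L_0 + (-77)·L_1 + (-151)·L_2
Only the coefficient of u is needed; take it from each L_i and combine:
(-27)·(-3/2) + (-77)·(5/2) + (-151)·(-1) = -1

-1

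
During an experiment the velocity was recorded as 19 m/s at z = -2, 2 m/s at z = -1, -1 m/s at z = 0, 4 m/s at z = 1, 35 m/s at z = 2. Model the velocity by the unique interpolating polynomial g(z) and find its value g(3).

134

Evaluate each Lagrange basis at z = 3:
L_0(3) = (4)·(3)·(2)·(1)/[(-1)·(-2)·(-3)·(-4)] = 1
L_1(3) = (5)·(3)·(2)·(1)/[(1)·(-1)·(-2)·(-3)] = -5
L_2(3) = (5)·(4)·(2)·(1)/[(2)·(1)·(-1)·(-2)] = 10
L_3(3) = (5)·(4)·(3)·(1)/[(3)·(2)·(1)·(-1)] = -10
L_4(3) = (5)·(4)·(3)·(2)/[(4)·(3)·(2)·(1)] = 5
Sum: 19·(1) + 2·(-5) + (-1)·(10) + 4·(-10) + 35·(5) = 134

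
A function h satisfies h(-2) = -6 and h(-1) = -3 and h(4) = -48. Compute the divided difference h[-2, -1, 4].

-2

h[-2,-1] = (-3 - (-6)) / (-1 - (-2)) = 3
h[-1,4] = (-48 - (-3)) / (4 - (-1)) = -9
h[-2,-1,4] = (-9 - 3) / (4 - (-2)) = -2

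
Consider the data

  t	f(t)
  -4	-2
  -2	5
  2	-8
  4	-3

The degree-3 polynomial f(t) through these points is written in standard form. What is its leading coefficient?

25/96

L_0(t) = (t + 2)(t - 2)(t - 4) / [-96] = -(1/96)t^3 + (1/24)t^2 + (1/24)t - 1/6
L_1(t) = (t + 4)(t - 2)(t - 4) / [48] = (1/48)t^3 - (1/24)t^2 - (1/3)t + 2/3
L_2(t) = (t + 4)(t + 2)(t - 4) / [-48] = -(1/48)t^3 - (1/24)t^2 + (1/3)t + 2/3
L_3(t) = (t + 4)(t + 2)(t - 2) / [96] = (1/96)t^3 + (1/24)t^2 - (1/24)t - 1/6
f(t) = (-2)·L_0 + 5·L_1 + (-8)·L_2 + (-3)·L_3
Only the coefficient of t^3 is needed; take it from each L_i and combine:
(-2)·(-1/96) + 5·(1/48) + (-8)·(-1/48) + (-3)·(1/96) = 25/96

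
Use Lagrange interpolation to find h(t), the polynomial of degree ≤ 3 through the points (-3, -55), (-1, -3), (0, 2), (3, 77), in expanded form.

Build the Lagrange basis polynomials:
L_0(t) = (t + 1)t(t - 3) / [-36] = -(1/36)t^3 + (1/18)t^2 + (1/12)t
L_1(t) = (t + 3)t(t - 3) / [8] = (1/8)t^3 - (9/8)t
L_2(t) = (t + 3)(t + 1)(t - 3) / [-9] = -(1/9)t^3 - (1/9)t^2 + t + 1
L_3(t) = (t + 3)(t + 1)t / [72] = (1/72)t^3 + (1/18)t^2 + (1/24)t
h(t) = (-55)·L_0 + (-3)·L_1 + 2·L_2 + 77·L_3
  (-55)·L_0(t) = (55/36)t^3 - (55/18)t^2 - (55/12)t
  (-3)·L_1(t) = -(3/8)t^3 + (27/8)t
  2·L_2(t) = -(2/9)t^3 - (2/9)t^2 + 2t + 2
  77·L_3(t) = (77/72)t^3 + (77/18)t^2 + (77/24)t
Adding term by term: 2t^3 + t^2 + 4t + 2

h(t) = 2t^3 + t^2 + 4t + 2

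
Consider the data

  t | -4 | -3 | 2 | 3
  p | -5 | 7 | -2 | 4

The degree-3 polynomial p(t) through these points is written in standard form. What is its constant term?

107/35

L_0(t) = (t + 3)(t - 2)(t - 3) / [-42] = -(1/42)t^3 + (1/21)t^2 + (3/14)t - 3/7
L_1(t) = (t + 4)(t - 2)(t - 3) / [30] = (1/30)t^3 - (1/30)t^2 - (7/15)t + 4/5
L_2(t) = (t + 4)(t + 3)(t - 3) / [-30] = -(1/30)t^3 - (2/15)t^2 + (3/10)t + 6/5
L_3(t) = (t + 4)(t + 3)(t - 2) / [42] = (1/42)t^3 + (5/42)t^2 - (1/21)t - 4/7
p(t) = (-5)·L_0 + 7·L_1 + (-2)·L_2 + 4·L_3
Only the constant term is needed; take it from each L_i and combine:
(-5)·(-3/7) + 7·(4/5) + (-2)·(6/5) + 4·(-4/7) = 107/35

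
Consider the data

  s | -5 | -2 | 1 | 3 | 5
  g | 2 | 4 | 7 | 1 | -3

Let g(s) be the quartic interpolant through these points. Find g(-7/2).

259/2560

Using Newton's divided-difference form:
g[-5,-2] = (4 - 2) / (-2 - (-5)) = 2/3
g[-2,1] = (7 - 4) / (1 - (-2)) = 1
g[1,3] = (1 - 7) / (3 - 1) = -3
g[3,5] = (-3 - 1) / (5 - 3) = -2
g[-5,-2,1] = (1 - 2/3) / (1 - (-5)) = 1/18
g[-2,1,3] = (-3 - 1) / (3 - (-2)) = -4/5
g[1,3,5] = (-2 - (-3)) / (5 - 1) = 1/4
g[-5,-2,1,3] = (-4/5 - 1/18) / (3 - (-5)) = -77/720
g[-2,1,3,5] = (1/4 - (-4/5)) / (5 - (-2)) = 3/20
g[-5,-2,1,3,5] = (3/20 - (-77/720)) / (5 - (-5)) = 37/1440
g(-7/2) = 2 + (2/3)·(3/2) + (1/18)·(3/2)·(-3/2) + (-77/720)·(3/2)·(-3/2)·(-9/2) + (37/1440)·(3/2)·(-3/2)·(-9/2)·(-13/2) = 259/2560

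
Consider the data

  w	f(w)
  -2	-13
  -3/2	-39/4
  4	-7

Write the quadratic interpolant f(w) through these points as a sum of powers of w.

f(w) = -w^2 + 3w - 3

L_0(w) = (w + 3/2)(w - 4) / [3] = (1/3)w^2 - (5/6)w - 2
L_1(w) = (w + 2)(w - 4) / [-11/4] = -(4/11)w^2 + (8/11)w + 32/11
L_2(w) = (w + 2)(w + 3/2) / [33] = (1/33)w^2 + (7/66)w + 1/11
f(w) = (-13)·L_0 + (-39/4)·L_1 + (-7)·L_2
  (-13)·L_0(w) = -(13/3)w^2 + (65/6)w + 26
  (-39/4)·L_1(w) = (39/11)w^2 - (78/11)w - 312/11
  (-7)·L_2(w) = -(7/33)w^2 - (49/66)w - 7/11
Adding term by term: -w^2 + 3w - 3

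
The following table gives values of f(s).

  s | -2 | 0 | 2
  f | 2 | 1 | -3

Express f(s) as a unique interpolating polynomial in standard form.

Build the Lagrange basis polynomials:
L_0(s) = s(s - 2) / [8] = (1/8)s^2 - (1/4)s
L_1(s) = (s + 2)(s - 2) / [-4] = -(1/4)s^2 + 1
L_2(s) = (s + 2)s / [8] = (1/8)s^2 + (1/4)s
f(s) = 2·L_0 + 1·L_1 + (-3)·L_2
  2·L_0(s) = (1/4)s^2 - (1/2)s
  1·L_1(s) = -(1/4)s^2 + 1
  (-3)·L_2(s) = -(3/8)s^2 - (3/4)s
Adding term by term: -(3/8)s^2 - (5/4)s + 1

f(s) = -(3/8)s^2 - (5/4)s + 1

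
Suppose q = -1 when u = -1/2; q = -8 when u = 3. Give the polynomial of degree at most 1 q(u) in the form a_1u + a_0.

q(u) = -2u - 2

L_0(u) = (u - 3) / [-7/2] = -(2/7)u + 6/7
L_1(u) = (u + 1/2) / [7/2] = (2/7)u + 1/7
q(u) = (-1)·L_0 + (-8)·L_1
  (-1)·L_0(u) = (2/7)u - 6/7
  (-8)·L_1(u) = -(16/7)u - 8/7
Adding term by term: -2u - 2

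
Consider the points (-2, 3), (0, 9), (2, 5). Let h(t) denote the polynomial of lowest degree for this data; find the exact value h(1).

33/4

L_0(1) = (1)·(-1)/[(-2)·(-4)] = -1/8
L_1(1) = (3)·(-1)/[(2)·(-2)] = 3/4
L_2(1) = (3)·(1)/[(4)·(2)] = 3/8
Sum: 3·(-1/8) + 9·(3/4) + 5·(3/8) = 33/4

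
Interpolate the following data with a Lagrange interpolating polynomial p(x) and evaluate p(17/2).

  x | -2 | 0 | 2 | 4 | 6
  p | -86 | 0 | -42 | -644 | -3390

-225845/16

Evaluate each Lagrange basis at x = 17/2:
L_0(17/2) = (17/2)·(13/2)·(9/2)·(5/2)/[(-2)·(-4)·(-6)·(-8)] = 3315/2048
L_1(17/2) = (21/2)·(13/2)·(9/2)·(5/2)/[(2)·(-2)·(-4)·(-6)] = -4095/512
L_2(17/2) = (21/2)·(17/2)·(9/2)·(5/2)/[(4)·(2)·(-2)·(-4)] = 16065/1024
L_3(17/2) = (21/2)·(17/2)·(13/2)·(5/2)/[(6)·(4)·(2)·(-2)] = -7735/512
L_4(17/2) = (21/2)·(17/2)·(13/2)·(9/2)/[(8)·(6)·(4)·(2)] = 13923/2048
Sum: (-86)·(3315/2048) + 0 + (-42)·(16065/1024) + (-644)·(-7735/512) + (-3390)·(13923/2048) = -225845/16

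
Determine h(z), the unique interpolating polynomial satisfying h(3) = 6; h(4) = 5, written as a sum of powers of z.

Build the Lagrange basis polynomials:
L_0(z) = (z - 4) / [-1] = -z + 4
L_1(z) = (z - 3) / [1] = z - 3
h(z) = 6·L_0 + 5·L_1
  6·L_0(z) = -6z + 24
  5·L_1(z) = 5z - 15
Adding term by term: -z + 9

h(z) = -z + 9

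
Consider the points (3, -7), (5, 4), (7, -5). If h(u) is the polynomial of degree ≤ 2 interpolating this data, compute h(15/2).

-83/8

Using Newton's divided-difference form:
h[3,5] = (4 - (-7)) / (5 - 3) = 11/2
h[5,7] = (-5 - 4) / (7 - 5) = -9/2
h[3,5,7] = (-9/2 - 11/2) / (7 - 3) = -5/2
h(15/2) = -7 + (11/2)·(9/2) + (-5/2)·(9/2)·(5/2) = -83/8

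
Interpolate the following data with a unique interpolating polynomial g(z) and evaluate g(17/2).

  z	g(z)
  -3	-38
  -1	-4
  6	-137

L_0(17/2) = (19/2)·(5/2)/[(-2)·(-9)] = 95/72
L_1(17/2) = (23/2)·(5/2)/[(2)·(-7)] = -115/56
L_2(17/2) = (23/2)·(19/2)/[(9)·(7)] = 437/252
Sum: (-38)·(95/72) + (-4)·(-115/56) + (-137)·(437/252) = -559/2

-559/2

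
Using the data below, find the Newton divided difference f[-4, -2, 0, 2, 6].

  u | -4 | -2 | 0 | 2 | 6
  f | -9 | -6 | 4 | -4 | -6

7/80

f[-4,-2] = (-6 - (-9)) / (-2 - (-4)) = 3/2
f[-2,0] = (4 - (-6)) / (0 - (-2)) = 5
f[0,2] = (-4 - 4) / (2 - 0) = -4
f[2,6] = (-6 - (-4)) / (6 - 2) = -1/2
f[-4,-2,0] = (5 - 3/2) / (0 - (-4)) = 7/8
f[-2,0,2] = (-4 - 5) / (2 - (-2)) = -9/4
f[0,2,6] = (-1/2 - (-4)) / (6 - 0) = 7/12
f[-4,-2,0,2] = (-9/4 - 7/8) / (2 - (-4)) = -25/48
f[-2,0,2,6] = (7/12 - (-9/4)) / (6 - (-2)) = 17/48
f[-4,-2,0,2,6] = (17/48 - (-25/48)) / (6 - (-4)) = 7/80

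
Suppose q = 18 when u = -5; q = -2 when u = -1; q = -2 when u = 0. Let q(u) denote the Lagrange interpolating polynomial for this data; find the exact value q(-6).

28

L_0(-6) = (-5)·(-6)/[(-4)·(-5)] = 3/2
L_1(-6) = (-1)·(-6)/[(4)·(-1)] = -3/2
L_2(-6) = (-1)·(-5)/[(5)·(1)] = 1
Sum: 18·(3/2) + (-2)·(-3/2) + (-2)·(1) = 28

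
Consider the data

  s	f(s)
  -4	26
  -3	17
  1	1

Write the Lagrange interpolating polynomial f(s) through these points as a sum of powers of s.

f(s) = s^2 - 2s + 2

Build the Lagrange basis polynomials:
L_0(s) = (s + 3)(s - 1) / [5] = (1/5)s^2 + (2/5)s - 3/5
L_1(s) = (s + 4)(s - 1) / [-4] = -(1/4)s^2 - (3/4)s + 1
L_2(s) = (s + 4)(s + 3) / [20] = (1/20)s^2 + (7/20)s + 3/5
f(s) = 26·L_0 + 17·L_1 + 1·L_2
  26·L_0(s) = (26/5)s^2 + (52/5)s - 78/5
  17·L_1(s) = -(17/4)s^2 - (51/4)s + 17
  1·L_2(s) = (1/20)s^2 + (7/20)s + 3/5
Adding term by term: s^2 - 2s + 2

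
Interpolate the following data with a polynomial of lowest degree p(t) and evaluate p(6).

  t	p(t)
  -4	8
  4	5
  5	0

L_0(6) = (2)·(1)/[(-8)·(-9)] = 1/36
L_1(6) = (10)·(1)/[(8)·(-1)] = -5/4
L_2(6) = (10)·(2)/[(9)·(1)] = 20/9
Sum: 8·(1/36) + 5·(-5/4) + 0 = -217/36

-217/36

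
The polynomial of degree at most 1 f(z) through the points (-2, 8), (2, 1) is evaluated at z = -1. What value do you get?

Evaluate each Lagrange basis at z = -1:
L_0(-1) = (-3)/[(-4)] = 3/4
L_1(-1) = (1)/[(4)] = 1/4
Sum: 8·(3/4) + 1·(1/4) = 25/4

25/4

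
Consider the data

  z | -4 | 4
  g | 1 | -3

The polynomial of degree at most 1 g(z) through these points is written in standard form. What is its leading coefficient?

-1/2

L_0(z) = (z - 4) / [-8] = -(1/8)z + 1/2
L_1(z) = (z + 4) / [8] = (1/8)z + 1/2
g(z) = 1·L_0 + (-3)·L_1
Only the coefficient of z is needed; take it from each L_i and combine:
1·(-1/8) + (-3)·(1/8) = -1/2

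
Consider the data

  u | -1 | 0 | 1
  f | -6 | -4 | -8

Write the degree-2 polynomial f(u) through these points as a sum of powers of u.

Newton's divided differences:
f[-1,0] = (-4 - (-6)) / (0 - (-1)) = 2
f[0,1] = (-8 - (-4)) / (1 - 0) = -4
f[-1,0,1] = (-4 - 2) / (1 - (-1)) = -3
f(u) = -6 + 2·(u + 1) + (-3)·(u + 1)u
Expanding: f(u) = -3u^2 - u - 4

f(u) = -3u^2 - u - 4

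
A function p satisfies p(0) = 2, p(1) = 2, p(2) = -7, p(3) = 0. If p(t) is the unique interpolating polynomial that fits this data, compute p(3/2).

Evaluate each Lagrange basis at t = 3/2:
L_0(3/2) = (1/2)·(-1/2)·(-3/2)/[(-1)·(-2)·(-3)] = -1/16
L_1(3/2) = (3/2)·(-1/2)·(-3/2)/[(1)·(-1)·(-2)] = 9/16
L_2(3/2) = (3/2)·(1/2)·(-3/2)/[(2)·(1)·(-1)] = 9/16
L_3(3/2) = (3/2)·(1/2)·(-1/2)/[(3)·(2)·(1)] = -1/16
Sum: 2·(-1/16) + 2·(9/16) + (-7)·(9/16) + 0 = -47/16

-47/16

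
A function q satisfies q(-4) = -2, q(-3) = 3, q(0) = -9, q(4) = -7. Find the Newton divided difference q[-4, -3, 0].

q[-4,-3] = (3 - (-2)) / (-3 - (-4)) = 5
q[-3,0] = (-9 - 3) / (0 - (-3)) = -4
q[-4,-3,0] = (-4 - 5) / (0 - (-4)) = -9/4

-9/4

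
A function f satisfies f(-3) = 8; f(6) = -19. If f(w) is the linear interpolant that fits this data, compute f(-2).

5

L_0(-2) = (-8)/[(-9)] = 8/9
L_1(-2) = (1)/[(9)] = 1/9
Sum: 8·(8/9) + (-19)·(1/9) = 5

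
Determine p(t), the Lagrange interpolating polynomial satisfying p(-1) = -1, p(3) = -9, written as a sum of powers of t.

p(t) = -2t - 3

Build the Lagrange basis polynomials:
L_0(t) = (t - 3) / [-4] = -(1/4)t + 3/4
L_1(t) = (t + 1) / [4] = (1/4)t + 1/4
p(t) = (-1)·L_0 + (-9)·L_1
  (-1)·L_0(t) = (1/4)t - 3/4
  (-9)·L_1(t) = -(9/4)t - 9/4
Adding term by term: -2t - 3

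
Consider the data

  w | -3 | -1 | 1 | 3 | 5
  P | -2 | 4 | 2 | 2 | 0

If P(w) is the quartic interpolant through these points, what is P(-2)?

203/64

L_0(-2) = (-1)·(-3)·(-5)·(-7)/[(-2)·(-4)·(-6)·(-8)] = 35/128
L_1(-2) = (1)·(-3)·(-5)·(-7)/[(2)·(-2)·(-4)·(-6)] = 35/32
L_2(-2) = (1)·(-1)·(-5)·(-7)/[(4)·(2)·(-2)·(-4)] = -35/64
L_3(-2) = (1)·(-1)·(-3)·(-7)/[(6)·(4)·(2)·(-2)] = 7/32
L_4(-2) = (1)·(-1)·(-3)·(-5)/[(8)·(6)·(4)·(2)] = -5/128
Sum: (-2)·(35/128) + 4·(35/32) + 2·(-35/64) + 2·(7/32) + 0 = 203/64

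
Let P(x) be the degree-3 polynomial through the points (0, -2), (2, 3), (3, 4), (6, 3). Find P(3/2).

69/32

Using Newton's divided-difference form:
P[0,2] = (3 - (-2)) / (2 - 0) = 5/2
P[2,3] = (4 - 3) / (3 - 2) = 1
P[3,6] = (3 - 4) / (6 - 3) = -1/3
P[0,2,3] = (1 - 5/2) / (3 - 0) = -1/2
P[2,3,6] = (-1/3 - 1) / (6 - 2) = -1/3
P[0,2,3,6] = (-1/3 - (-1/2)) / (6 - 0) = 1/36
P(3/2) = -2 + (5/2)·(3/2) + (-1/2)·(3/2)·(-1/2) + (1/36)·(3/2)·(-1/2)·(-3/2) = 69/32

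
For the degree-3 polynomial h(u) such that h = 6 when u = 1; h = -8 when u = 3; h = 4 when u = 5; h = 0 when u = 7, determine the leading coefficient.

The leading coefficient equals the top divided difference h[1,3,5,7].
h[1,3] = (-8 - 6) / (3 - 1) = -7
h[3,5] = (4 - (-8)) / (5 - 3) = 6
h[5,7] = (0 - 4) / (7 - 5) = -2
h[1,3,5] = (6 - (-7)) / (5 - 1) = 13/4
h[3,5,7] = (-2 - 6) / (7 - 3) = -2
h[1,3,5,7] = (-2 - 13/4) / (7 - 1) = -7/8

-7/8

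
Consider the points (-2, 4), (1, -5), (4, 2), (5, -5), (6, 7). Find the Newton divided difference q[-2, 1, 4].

8/9

q[-2,1] = (-5 - 4) / (1 - (-2)) = -3
q[1,4] = (2 - (-5)) / (4 - 1) = 7/3
q[-2,1,4] = (7/3 - (-3)) / (4 - (-2)) = 8/9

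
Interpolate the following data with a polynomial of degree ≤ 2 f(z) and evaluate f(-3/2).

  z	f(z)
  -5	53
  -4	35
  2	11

15/2

Using Newton's divided-difference form:
f[-5,-4] = (35 - 53) / (-4 - (-5)) = -18
f[-4,2] = (11 - 35) / (2 - (-4)) = -4
f[-5,-4,2] = (-4 - (-18)) / (2 - (-5)) = 2
f(-3/2) = 53 + (-18)·(7/2) + 2·(7/2)·(5/2) = 15/2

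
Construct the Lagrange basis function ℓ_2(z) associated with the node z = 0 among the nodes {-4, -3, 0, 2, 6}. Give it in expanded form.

ℓ_2(z) = (z + 4)(z + 3)(z - 2)(z - 6) / [(4)·(3)·(-2)·(-6)]
       = (z^4 - z^3 - 32z^2 - 12z + 144) / (144)

ℓ_2(z) = (1/144)z^4 - (1/144)z^3 - (2/9)z^2 - (1/12)z + 1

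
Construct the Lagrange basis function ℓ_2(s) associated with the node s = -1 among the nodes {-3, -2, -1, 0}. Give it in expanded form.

ℓ_2(s) = -(1/2)s^3 - (5/2)s^2 - 3s

ℓ_2(s) = (s + 3)(s + 2)s / [(2)·(1)·(-1)]
       = (s^3 + 5s^2 + 6s) / (-2)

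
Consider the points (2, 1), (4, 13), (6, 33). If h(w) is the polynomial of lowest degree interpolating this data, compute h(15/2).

Using Newton's divided-difference form:
h[2,4] = (13 - 1) / (4 - 2) = 6
h[4,6] = (33 - 13) / (6 - 4) = 10
h[2,4,6] = (10 - 6) / (6 - 2) = 1
h(15/2) = 1 + 6·(11/2) + 1·(11/2)·(7/2) = 213/4

213/4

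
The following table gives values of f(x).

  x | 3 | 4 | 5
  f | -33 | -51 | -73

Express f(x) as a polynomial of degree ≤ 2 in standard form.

Newton's divided differences:
f[3,4] = (-51 - (-33)) / (4 - 3) = -18
f[4,5] = (-73 - (-51)) / (5 - 4) = -22
f[3,4,5] = (-22 - (-18)) / (5 - 3) = -2
f(x) = -33 + (-18)·(x - 3) + (-2)·(x - 3)(x - 4)
Expanding: f(x) = -2x^2 - 4x - 3

f(x) = -2x^2 - 4x - 3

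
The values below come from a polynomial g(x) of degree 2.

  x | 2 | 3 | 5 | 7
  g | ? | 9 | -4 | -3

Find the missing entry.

83/4

The 3 known values determine g uniquely (degree ≤ 2).
Evaluate each Lagrange basis at x = 2:
L_0(2) = (-3)·(-5)/[(-2)·(-4)] = 15/8
L_1(2) = (-1)·(-5)/[(2)·(-2)] = -5/4
L_2(2) = (-1)·(-3)/[(4)·(2)] = 3/8
Sum: 9·(15/8) + (-4)·(-5/4) + (-3)·(3/8) = 83/4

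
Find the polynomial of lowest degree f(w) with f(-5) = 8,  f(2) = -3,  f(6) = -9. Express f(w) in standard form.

Newton's divided differences:
f[-5,2] = (-3 - 8) / (2 - (-5)) = -11/7
f[2,6] = (-9 - (-3)) / (6 - 2) = -3/2
f[-5,2,6] = (-3/2 - (-11/7)) / (6 - (-5)) = 1/154
f(w) = 8 + (-11/7)·(w + 5) + (1/154)·(w + 5)(w - 2)
Expanding: f(w) = (1/154)w^2 - (239/154)w + 6/77

f(w) = (1/154)w^2 - (239/154)w + 6/77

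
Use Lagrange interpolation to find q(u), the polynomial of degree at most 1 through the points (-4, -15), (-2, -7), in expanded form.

Build the Lagrange basis polynomials:
L_0(u) = (u + 2) / [-2] = -(1/2)u - 1
L_1(u) = (u + 4) / [2] = (1/2)u + 2
q(u) = (-15)·L_0 + (-7)·L_1
  (-15)·L_0(u) = (15/2)u + 15
  (-7)·L_1(u) = -(7/2)u - 14
Adding term by term: 4u + 1

q(u) = 4u + 1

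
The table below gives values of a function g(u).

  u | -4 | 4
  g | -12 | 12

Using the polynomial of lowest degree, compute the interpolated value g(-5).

-15

Evaluate each Lagrange basis at u = -5:
L_0(-5) = (-9)/[(-8)] = 9/8
L_1(-5) = (-1)/[(8)] = -1/8
Sum: (-12)·(9/8) + 12·(-1/8) = -15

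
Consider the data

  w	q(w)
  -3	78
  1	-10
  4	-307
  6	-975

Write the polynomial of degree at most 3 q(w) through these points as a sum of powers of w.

Build the Lagrange basis polynomials:
L_0(w) = (w - 1)(w - 4)(w - 6) / [-252] = -(1/252)w^3 + (11/252)w^2 - (17/126)w + 2/21
L_1(w) = (w + 3)(w - 4)(w - 6) / [60] = (1/60)w^3 - (7/60)w^2 - (1/10)w + 6/5
L_2(w) = (w + 3)(w - 1)(w - 6) / [-42] = -(1/42)w^3 + (2/21)w^2 + (5/14)w - 3/7
L_3(w) = (w + 3)(w - 1)(w - 4) / [90] = (1/90)w^3 - (1/45)w^2 - (11/90)w + 2/15
q(w) = 78·L_0 + (-10)·L_1 + (-307)·L_2 + (-975)·L_3
  78·L_0(w) = -(13/42)w^3 + (143/42)w^2 - (221/21)w + 52/7
  (-10)·L_1(w) = -(1/6)w^3 + (7/6)w^2 + w - 12
  (-307)·L_2(w) = (307/42)w^3 - (614/21)w^2 - (1535/14)w + 921/7
  (-975)·L_3(w) = -(65/6)w^3 + (65/3)w^2 + (715/6)w - 130
Adding term by term: -4w^3 - 3w^2 - 3

q(w) = -4w^3 - 3w^2 - 3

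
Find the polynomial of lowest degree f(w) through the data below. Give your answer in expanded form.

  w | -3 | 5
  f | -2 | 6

f(w) = w + 1

L_0(w) = (w - 5) / [-8] = -(1/8)w + 5/8
L_1(w) = (w + 3) / [8] = (1/8)w + 3/8
f(w) = (-2)·L_0 + 6·L_1
  (-2)·L_0(w) = (1/4)w - 5/4
  6·L_1(w) = (3/4)w + 9/4
Adding term by term: w + 1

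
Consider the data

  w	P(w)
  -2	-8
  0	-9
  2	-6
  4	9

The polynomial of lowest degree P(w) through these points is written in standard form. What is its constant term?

-9

L_0(w) = w(w - 2)(w - 4) / [-48] = -(1/48)w^3 + (1/8)w^2 - (1/6)w
L_1(w) = (w + 2)(w - 2)(w - 4) / [16] = (1/16)w^3 - (1/4)w^2 - (1/4)w + 1
L_2(w) = (w + 2)w(w - 4) / [-16] = -(1/16)w^3 + (1/8)w^2 + (1/2)w
L_3(w) = (w + 2)w(w - 2) / [48] = (1/48)w^3 - (1/12)w
P(w) = (-8)·L_0 + (-9)·L_1 + (-6)·L_2 + 9·L_3
Only the constant term is needed; take it from each L_i and combine:
(-8)·(0) + (-9)·(1) + (-6)·(0) + 9·(0) = -9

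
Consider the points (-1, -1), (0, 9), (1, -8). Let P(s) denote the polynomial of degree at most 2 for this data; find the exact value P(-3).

-102

Evaluate each Lagrange basis at s = -3:
L_0(-3) = (-3)·(-4)/[(-1)·(-2)] = 6
L_1(-3) = (-2)·(-4)/[(1)·(-1)] = -8
L_2(-3) = (-2)·(-3)/[(2)·(1)] = 3
Sum: (-1)·(6) + 9·(-8) + (-8)·(3) = -102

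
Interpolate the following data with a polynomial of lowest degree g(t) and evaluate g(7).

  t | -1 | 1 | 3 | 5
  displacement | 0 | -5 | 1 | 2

-18

Using Newton's divided-difference form:
g[-1,1] = (-5 - 0) / (1 - (-1)) = -5/2
g[1,3] = (1 - (-5)) / (3 - 1) = 3
g[3,5] = (2 - 1) / (5 - 3) = 1/2
g[-1,1,3] = (3 - (-5/2)) / (3 - (-1)) = 11/8
g[1,3,5] = (1/2 - 3) / (5 - 1) = -5/8
g[-1,1,3,5] = (-5/8 - 11/8) / (5 - (-1)) = -1/3
g(7) = 0 + (-5/2)·(8) + (11/8)·(8)·(6) + (-1/3)·(8)·(6)·(4) = -18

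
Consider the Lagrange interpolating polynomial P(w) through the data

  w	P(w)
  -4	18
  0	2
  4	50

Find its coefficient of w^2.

The leading coefficient equals the top divided difference P[-4,0,4].
P[-4,0] = (2 - 18) / (0 - (-4)) = -4
P[0,4] = (50 - 2) / (4 - 0) = 12
P[-4,0,4] = (12 - (-4)) / (4 - (-4)) = 2

2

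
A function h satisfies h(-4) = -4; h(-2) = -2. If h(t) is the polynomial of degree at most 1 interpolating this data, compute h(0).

Evaluate each Lagrange basis at t = 0:
L_0(0) = (2)/[(-2)] = -1
L_1(0) = (4)/[(2)] = 2
Sum: (-4)·(-1) + (-2)·(2) = 0

0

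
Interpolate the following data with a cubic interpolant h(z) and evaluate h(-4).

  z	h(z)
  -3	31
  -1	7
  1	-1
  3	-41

Evaluate each Lagrange basis at z = -4:
L_0(-4) = (-3)·(-5)·(-7)/[(-2)·(-4)·(-6)] = 35/16
L_1(-4) = (-1)·(-5)·(-7)/[(2)·(-2)·(-4)] = -35/16
L_2(-4) = (-1)·(-3)·(-7)/[(4)·(2)·(-2)] = 21/16
L_3(-4) = (-1)·(-3)·(-5)/[(6)·(4)·(2)] = -5/16
Sum: 31·(35/16) + 7·(-35/16) + (-1)·(21/16) + (-41)·(-5/16) = 64

64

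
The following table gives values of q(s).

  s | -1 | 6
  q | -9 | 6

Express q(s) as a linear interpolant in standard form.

L_0(s) = (s - 6) / [-7] = -(1/7)s + 6/7
L_1(s) = (s + 1) / [7] = (1/7)s + 1/7
q(s) = (-9)·L_0 + 6·L_1
  (-9)·L_0(s) = (9/7)s - 54/7
  6·L_1(s) = (6/7)s + 6/7
Adding term by term: (15/7)s - 48/7

q(s) = (15/7)s - 48/7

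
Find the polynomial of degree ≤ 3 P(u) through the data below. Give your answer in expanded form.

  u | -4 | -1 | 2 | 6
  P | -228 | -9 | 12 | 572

L_0(u) = (u + 1)(u - 2)(u - 6) / [-180] = -(1/180)u^3 + (7/180)u^2 - (1/45)u - 1/15
L_1(u) = (u + 4)(u - 2)(u - 6) / [63] = (1/63)u^3 - (4/63)u^2 - (20/63)u + 16/21
L_2(u) = (u + 4)(u + 1)(u - 6) / [-72] = -(1/72)u^3 + (1/72)u^2 + (13/36)u + 1/3
L_3(u) = (u + 4)(u + 1)(u - 2) / [280] = (1/280)u^3 + (3/280)u^2 - (3/140)u - 1/35
P(u) = (-228)·L_0 + (-9)·L_1 + 12·L_2 + 572·L_3
  (-228)·L_0(u) = (19/15)u^3 - (133/15)u^2 + (76/15)u + 76/5
  (-9)·L_1(u) = -(1/7)u^3 + (4/7)u^2 + (20/7)u - 48/7
  12·L_2(u) = -(1/6)u^3 + (1/6)u^2 + (13/3)u + 4
  572·L_3(u) = (143/70)u^3 + (429/70)u^2 - (429/35)u - 572/35
Adding term by term: 3u^3 - 2u^2 - 4

P(u) = 3u^3 - 2u^2 - 4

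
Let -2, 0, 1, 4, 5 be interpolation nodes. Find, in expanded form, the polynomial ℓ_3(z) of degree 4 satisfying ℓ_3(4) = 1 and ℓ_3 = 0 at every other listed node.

ℓ_3(z) = -(1/72)z^4 + (1/18)z^3 + (7/72)z^2 - (5/36)z

ℓ_3(z) = (z + 2)z(z - 1)(z - 5) / [(6)·(4)·(3)·(-1)]
       = (z^4 - 4z^3 - 7z^2 + 10z) / (-72)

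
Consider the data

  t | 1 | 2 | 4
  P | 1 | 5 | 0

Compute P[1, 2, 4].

P[1,2] = (5 - 1) / (2 - 1) = 4
P[2,4] = (0 - 5) / (4 - 2) = -5/2
P[1,2,4] = (-5/2 - 4) / (4 - 1) = -13/6

-13/6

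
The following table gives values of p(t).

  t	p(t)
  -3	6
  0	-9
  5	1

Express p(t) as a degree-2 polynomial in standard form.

Build the Lagrange basis polynomials:
L_0(t) = t(t - 5) / [24] = (1/24)t^2 - (5/24)t
L_1(t) = (t + 3)(t - 5) / [-15] = -(1/15)t^2 + (2/15)t + 1
L_2(t) = (t + 3)t / [40] = (1/40)t^2 + (3/40)t
p(t) = 6·L_0 + (-9)·L_1 + 1·L_2
  6·L_0(t) = (1/4)t^2 - (5/4)t
  (-9)·L_1(t) = (3/5)t^2 - (6/5)t - 9
  1·L_2(t) = (1/40)t^2 + (3/40)t
Adding term by term: (7/8)t^2 - (19/8)t - 9

p(t) = (7/8)t^2 - (19/8)t - 9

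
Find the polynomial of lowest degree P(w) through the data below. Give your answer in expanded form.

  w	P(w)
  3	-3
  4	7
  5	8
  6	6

P(w) = w^3 - (33/2)w^2 + (177/2)w - 147

L_0(w) = (w - 4)(w - 5)(w - 6) / [-6] = -(1/6)w^3 + (5/2)w^2 - (37/3)w + 20
L_1(w) = (w - 3)(w - 5)(w - 6) / [2] = (1/2)w^3 - 7w^2 + (63/2)w - 45
L_2(w) = (w - 3)(w - 4)(w - 6) / [-2] = -(1/2)w^3 + (13/2)w^2 - 27w + 36
L_3(w) = (w - 3)(w - 4)(w - 5) / [6] = (1/6)w^3 - 2w^2 + (47/6)w - 10
P(w) = (-3)·L_0 + 7·L_1 + 8·L_2 + 6·L_3
  (-3)·L_0(w) = (1/2)w^3 - (15/2)w^2 + 37w - 60
  7·L_1(w) = (7/2)w^3 - 49w^2 + (441/2)w - 315
  8·L_2(w) = -4w^3 + 52w^2 - 216w + 288
  6·L_3(w) = w^3 - 12w^2 + 47w - 60
Adding term by term: w^3 - (33/2)w^2 + (177/2)w - 147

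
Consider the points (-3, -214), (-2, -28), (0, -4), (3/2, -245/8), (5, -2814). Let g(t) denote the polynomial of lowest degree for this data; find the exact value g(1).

Using Newton's divided-difference form:
g[-3,-2] = (-28 - (-214)) / (-2 - (-3)) = 186
g[-2,0] = (-4 - (-28)) / (0 - (-2)) = 12
g[0,3/2] = (-245/8 - (-4)) / (3/2 - 0) = -71/4
g[3/2,5] = (-2814 - (-245/8)) / (5 - 3/2) = -3181/4
g[-3,-2,0] = (12 - 186) / (0 - (-3)) = -58
g[-2,0,3/2] = (-71/4 - 12) / (3/2 - (-2)) = -17/2
g[0,3/2,5] = (-3181/4 - (-71/4)) / (5 - 0) = -311/2
g[-3,-2,0,3/2] = (-17/2 - (-58)) / (3/2 - (-3)) = 11
g[-2,0,3/2,5] = (-311/2 - (-17/2)) / (5 - (-2)) = -21
g[-3,-2,0,3/2,5] = (-21 - 11) / (5 - (-3)) = -4
g(1) = -214 + 186·(4) + (-58)·(4)·(3) + 11·(4)·(3)·(1) + (-4)·(4)·(3)·(1)·(-1/2) = -10

-10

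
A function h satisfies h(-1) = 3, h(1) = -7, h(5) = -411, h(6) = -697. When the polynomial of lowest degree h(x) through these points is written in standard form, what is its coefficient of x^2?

-1

L_0(x) = (x - 1)(x - 5)(x - 6) / [-84] = -(1/84)x^3 + (1/7)x^2 - (41/84)x + 5/14
L_1(x) = (x + 1)(x - 5)(x - 6) / [40] = (1/40)x^3 - (1/4)x^2 + (19/40)x + 3/4
L_2(x) = (x + 1)(x - 1)(x - 6) / [-24] = -(1/24)x^3 + (1/4)x^2 + (1/24)x - 1/4
L_3(x) = (x + 1)(x - 1)(x - 5) / [35] = (1/35)x^3 - (1/7)x^2 - (1/35)x + 1/7
h(x) = 3·L_0 + (-7)·L_1 + (-411)·L_2 + (-697)·L_3
Only the coefficient of x^2 is needed; take it from each L_i and combine:
3·(1/7) + (-7)·(-1/4) + (-411)·(1/4) + (-697)·(-1/7) = -1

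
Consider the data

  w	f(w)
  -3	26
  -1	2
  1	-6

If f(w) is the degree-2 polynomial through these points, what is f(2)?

-4

Evaluate each Lagrange basis at w = 2:
L_0(2) = (3)·(1)/[(-2)·(-4)] = 3/8
L_1(2) = (5)·(1)/[(2)·(-2)] = -5/4
L_2(2) = (5)·(3)/[(4)·(2)] = 15/8
Sum: 26·(3/8) + 2·(-5/4) + (-6)·(15/8) = -4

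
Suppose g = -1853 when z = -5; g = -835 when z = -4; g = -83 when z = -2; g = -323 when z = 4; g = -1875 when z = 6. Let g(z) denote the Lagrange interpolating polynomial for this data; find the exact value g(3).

-93

L_0(3) = (7)·(5)·(-1)·(-3)/[(-1)·(-3)·(-9)·(-11)] = 35/99
L_1(3) = (8)·(5)·(-1)·(-3)/[(1)·(-2)·(-8)·(-10)] = -3/4
L_2(3) = (8)·(7)·(-1)·(-3)/[(3)·(2)·(-6)·(-8)] = 7/12
L_3(3) = (8)·(7)·(5)·(-3)/[(9)·(8)·(6)·(-2)] = 35/36
L_4(3) = (8)·(7)·(5)·(-1)/[(11)·(10)·(8)·(2)] = -7/44
Sum: (-1853)·(35/99) + (-835)·(-3/4) + (-83)·(7/12) + (-323)·(35/36) + (-1875)·(-7/44) = -93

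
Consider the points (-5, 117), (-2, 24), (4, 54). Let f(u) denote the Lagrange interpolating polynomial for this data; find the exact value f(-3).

Evaluate each Lagrange basis at u = -3:
L_0(-3) = (-1)·(-7)/[(-3)·(-9)] = 7/27
L_1(-3) = (2)·(-7)/[(3)·(-6)] = 7/9
L_2(-3) = (2)·(-1)/[(9)·(6)] = -1/27
Sum: 117·(7/27) + 24·(7/9) + 54·(-1/27) = 47

47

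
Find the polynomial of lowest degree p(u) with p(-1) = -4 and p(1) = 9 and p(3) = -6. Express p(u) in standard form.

p(u) = -(7/2)u^2 + (13/2)u + 6

Build the Lagrange basis polynomials:
L_0(u) = (u - 1)(u - 3) / [8] = (1/8)u^2 - (1/2)u + 3/8
L_1(u) = (u + 1)(u - 3) / [-4] = -(1/4)u^2 + (1/2)u + 3/4
L_2(u) = (u + 1)(u - 1) / [8] = (1/8)u^2 - 1/8
p(u) = (-4)·L_0 + 9·L_1 + (-6)·L_2
  (-4)·L_0(u) = -(1/2)u^2 + 2u - 3/2
  9·L_1(u) = -(9/4)u^2 + (9/2)u + 27/4
  (-6)·L_2(u) = -(3/4)u^2 + 3/4
Adding term by term: -(7/2)u^2 + (13/2)u + 6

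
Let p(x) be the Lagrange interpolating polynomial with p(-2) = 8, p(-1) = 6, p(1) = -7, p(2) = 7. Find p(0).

-19/6

Evaluate each Lagrange basis at x = 0:
L_0(0) = (1)·(-1)·(-2)/[(-1)·(-3)·(-4)] = -1/6
L_1(0) = (2)·(-1)·(-2)/[(1)·(-2)·(-3)] = 2/3
L_2(0) = (2)·(1)·(-2)/[(3)·(2)·(-1)] = 2/3
L_3(0) = (2)·(1)·(-1)/[(4)·(3)·(1)] = -1/6
Sum: 8·(-1/6) + 6·(2/3) + (-7)·(2/3) + 7·(-1/6) = -19/6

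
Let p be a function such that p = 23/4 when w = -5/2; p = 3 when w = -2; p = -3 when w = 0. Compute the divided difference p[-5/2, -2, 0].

1

p[-5/2,-2] = (3 - 23/4) / (-2 - (-5/2)) = -11/2
p[-2,0] = (-3 - 3) / (0 - (-2)) = -3
p[-5/2,-2,0] = (-3 - (-11/2)) / (0 - (-5/2)) = 1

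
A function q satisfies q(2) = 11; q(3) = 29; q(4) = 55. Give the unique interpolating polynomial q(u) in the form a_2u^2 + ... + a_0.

Newton's divided differences:
q[2,3] = (29 - 11) / (3 - 2) = 18
q[3,4] = (55 - 29) / (4 - 3) = 26
q[2,3,4] = (26 - 18) / (4 - 2) = 4
q(u) = 11 + 18·(u - 2) + 4·(u - 2)(u - 3)
Expanding: q(u) = 4u^2 - 2u - 1

q(u) = 4u^2 - 2u - 1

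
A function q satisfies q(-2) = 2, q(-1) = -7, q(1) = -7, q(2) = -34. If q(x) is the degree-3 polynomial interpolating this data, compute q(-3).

41

Using Newton's divided-difference form:
q[-2,-1] = (-7 - 2) / (-1 - (-2)) = -9
q[-1,1] = (-7 - (-7)) / (1 - (-1)) = 0
q[1,2] = (-34 - (-7)) / (2 - 1) = -27
q[-2,-1,1] = (0 - (-9)) / (1 - (-2)) = 3
q[-1,1,2] = (-27 - 0) / (2 - (-1)) = -9
q[-2,-1,1,2] = (-9 - 3) / (2 - (-2)) = -3
q(-3) = 2 + (-9)·(-1) + 3·(-1)·(-2) + (-3)·(-1)·(-2)·(-4) = 41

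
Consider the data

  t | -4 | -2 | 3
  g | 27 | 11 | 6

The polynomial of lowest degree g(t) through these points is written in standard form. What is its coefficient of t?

-2

L_0(t) = (t + 2)(t - 3) / [14] = (1/14)t^2 - (1/14)t - 3/7
L_1(t) = (t + 4)(t - 3) / [-10] = -(1/10)t^2 - (1/10)t + 6/5
L_2(t) = (t + 4)(t + 2) / [35] = (1/35)t^2 + (6/35)t + 8/35
g(t) = 27·L_0 + 11·L_1 + 6·L_2
Only the coefficient of t is needed; take it from each L_i and combine:
27·(-1/14) + 11·(-1/10) + 6·(6/35) = -2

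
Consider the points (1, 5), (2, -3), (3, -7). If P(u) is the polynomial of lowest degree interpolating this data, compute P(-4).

105

Evaluate each Lagrange basis at u = -4:
L_0(-4) = (-6)·(-7)/[(-1)·(-2)] = 21
L_1(-4) = (-5)·(-7)/[(1)·(-1)] = -35
L_2(-4) = (-5)·(-6)/[(2)·(1)] = 15
Sum: 5·(21) + (-3)·(-35) + (-7)·(15) = 105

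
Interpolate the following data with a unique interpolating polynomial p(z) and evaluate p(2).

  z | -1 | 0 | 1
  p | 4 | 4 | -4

Evaluate each Lagrange basis at z = 2:
L_0(2) = (2)·(1)/[(-1)·(-2)] = 1
L_1(2) = (3)·(1)/[(1)·(-1)] = -3
L_2(2) = (3)·(2)/[(2)·(1)] = 3
Sum: 4·(1) + 4·(-3) + (-4)·(3) = -20

-20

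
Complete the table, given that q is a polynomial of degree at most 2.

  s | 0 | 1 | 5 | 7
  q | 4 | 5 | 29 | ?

53

The 3 known values determine q uniquely (degree ≤ 2).
Evaluate each Lagrange basis at s = 7:
L_0(7) = (6)·(2)/[(-1)·(-5)] = 12/5
L_1(7) = (7)·(2)/[(1)·(-4)] = -7/2
L_2(7) = (7)·(6)/[(5)·(4)] = 21/10
Sum: 4·(12/5) + 5·(-7/2) + 29·(21/10) = 53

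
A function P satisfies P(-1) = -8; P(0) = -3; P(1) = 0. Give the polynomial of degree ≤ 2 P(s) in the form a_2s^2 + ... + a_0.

P(s) = -s^2 + 4s - 3

Build the Lagrange basis polynomials:
L_0(s) = s(s - 1) / [2] = (1/2)s^2 - (1/2)s
L_1(s) = (s + 1)(s - 1) / [-1] = -s^2 + 1
L_2(s) = (s + 1)s / [2] = (1/2)s^2 + (1/2)s
P(s) = (-8)·L_0 + (-3)·L_1 + 0·L_2
  (-8)·L_0(s) = -4s^2 + 4s
  (-3)·L_1(s) = 3s^2 - 3
  0·L_2(s) = 0
Adding term by term: -s^2 + 4s - 3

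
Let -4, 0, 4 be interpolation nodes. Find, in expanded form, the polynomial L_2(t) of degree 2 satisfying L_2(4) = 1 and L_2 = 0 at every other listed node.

L_2(t) = (t + 4)t / [(8)·(4)]
       = (t^2 + 4t) / (32)

L_2(t) = (1/32)t^2 + (1/8)t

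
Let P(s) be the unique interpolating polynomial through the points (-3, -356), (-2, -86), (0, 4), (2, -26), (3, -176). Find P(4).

-608

Evaluate each Lagrange basis at s = 4:
L_0(4) = (6)·(4)·(2)·(1)/[(-1)·(-3)·(-5)·(-6)] = 8/15
L_1(4) = (7)·(4)·(2)·(1)/[(1)·(-2)·(-4)·(-5)] = -7/5
L_2(4) = (7)·(6)·(2)·(1)/[(3)·(2)·(-2)·(-3)] = 7/3
L_3(4) = (7)·(6)·(4)·(1)/[(5)·(4)·(2)·(-1)] = -21/5
L_4(4) = (7)·(6)·(4)·(2)/[(6)·(5)·(3)·(1)] = 56/15
Sum: (-356)·(8/15) + (-86)·(-7/5) + 4·(7/3) + (-26)·(-21/5) + (-176)·(56/15) = -608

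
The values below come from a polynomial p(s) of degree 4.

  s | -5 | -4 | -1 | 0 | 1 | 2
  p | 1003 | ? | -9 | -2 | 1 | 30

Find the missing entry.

The 5 known values determine p uniquely (degree ≤ 4).
L_0(-4) = (-3)·(-4)·(-5)·(-6)/[(-4)·(-5)·(-6)·(-7)] = 3/7
L_1(-4) = (1)·(-4)·(-5)·(-6)/[(4)·(-1)·(-2)·(-3)] = 5
L_2(-4) = (1)·(-3)·(-5)·(-6)/[(5)·(1)·(-1)·(-2)] = -9
L_3(-4) = (1)·(-3)·(-4)·(-6)/[(6)·(2)·(1)·(-1)] = 6
L_4(-4) = (1)·(-3)·(-4)·(-5)/[(7)·(3)·(2)·(1)] = -10/7
Sum: 1003·(3/7) + (-9)·(5) + (-2)·(-9) + 1·(6) + 30·(-10/7) = 366

366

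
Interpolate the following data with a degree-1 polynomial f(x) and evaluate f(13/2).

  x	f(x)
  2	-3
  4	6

69/4

L_0(13/2) = (5/2)/[(-2)] = -5/4
L_1(13/2) = (9/2)/[(2)] = 9/4
Sum: (-3)·(-5/4) + 6·(9/4) = 69/4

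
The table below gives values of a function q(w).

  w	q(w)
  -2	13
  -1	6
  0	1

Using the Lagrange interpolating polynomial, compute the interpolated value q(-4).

Evaluate each Lagrange basis at w = -4:
L_0(-4) = (-3)·(-4)/[(-1)·(-2)] = 6
L_1(-4) = (-2)·(-4)/[(1)·(-1)] = -8
L_2(-4) = (-2)·(-3)/[(2)·(1)] = 3
Sum: 13·(6) + 6·(-8) + 1·(3) = 33

33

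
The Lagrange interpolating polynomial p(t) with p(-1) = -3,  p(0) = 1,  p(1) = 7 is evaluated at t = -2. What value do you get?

-5

Evaluate each Lagrange basis at t = -2:
L_0(-2) = (-2)·(-3)/[(-1)·(-2)] = 3
L_1(-2) = (-1)·(-3)/[(1)·(-1)] = -3
L_2(-2) = (-1)·(-2)/[(2)·(1)] = 1
Sum: (-3)·(3) + 1·(-3) + 7·(1) = -5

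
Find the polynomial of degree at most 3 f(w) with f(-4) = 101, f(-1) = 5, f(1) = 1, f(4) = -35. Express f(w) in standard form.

f(w) = -w^3 + 2w^2 - w + 1

L_0(w) = (w + 1)(w - 1)(w - 4) / [-120] = -(1/120)w^3 + (1/30)w^2 + (1/120)w - 1/30
L_1(w) = (w + 4)(w - 1)(w - 4) / [30] = (1/30)w^3 - (1/30)w^2 - (8/15)w + 8/15
L_2(w) = (w + 4)(w + 1)(w - 4) / [-30] = -(1/30)w^3 - (1/30)w^2 + (8/15)w + 8/15
L_3(w) = (w + 4)(w + 1)(w - 1) / [120] = (1/120)w^3 + (1/30)w^2 - (1/120)w - 1/30
f(w) = 101·L_0 + 5·L_1 + 1·L_2 + (-35)·L_3
  101·L_0(w) = -(101/120)w^3 + (101/30)w^2 + (101/120)w - 101/30
  5·L_1(w) = (1/6)w^3 - (1/6)w^2 - (8/3)w + 8/3
  1·L_2(w) = -(1/30)w^3 - (1/30)w^2 + (8/15)w + 8/15
  (-35)·L_3(w) = -(7/24)w^3 - (7/6)w^2 + (7/24)w + 7/6
Adding term by term: -w^3 + 2w^2 - w + 1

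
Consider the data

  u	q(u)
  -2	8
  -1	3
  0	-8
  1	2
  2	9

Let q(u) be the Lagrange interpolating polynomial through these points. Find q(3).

Evaluate each Lagrange basis at u = 3:
L_0(3) = (4)·(3)·(2)·(1)/[(-1)·(-2)·(-3)·(-4)] = 1
L_1(3) = (5)·(3)·(2)·(1)/[(1)·(-1)·(-2)·(-3)] = -5
L_2(3) = (5)·(4)·(2)·(1)/[(2)·(1)·(-1)·(-2)] = 10
L_3(3) = (5)·(4)·(3)·(1)/[(3)·(2)·(1)·(-1)] = -10
L_4(3) = (5)·(4)·(3)·(2)/[(4)·(3)·(2)·(1)] = 5
Sum: 8·(1) + 3·(-5) + (-8)·(10) + 2·(-10) + 9·(5) = -62

-62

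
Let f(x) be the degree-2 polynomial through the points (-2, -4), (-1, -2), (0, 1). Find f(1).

L_0(1) = (2)·(1)/[(-1)·(-2)] = 1
L_1(1) = (3)·(1)/[(1)·(-1)] = -3
L_2(1) = (3)·(2)/[(2)·(1)] = 3
Sum: (-4)·(1) + (-2)·(-3) + 1·(3) = 5

5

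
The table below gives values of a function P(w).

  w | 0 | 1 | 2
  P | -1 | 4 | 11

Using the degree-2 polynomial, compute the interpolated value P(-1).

-4

Using Newton's divided-difference form:
P[0,1] = (4 - (-1)) / (1 - 0) = 5
P[1,2] = (11 - 4) / (2 - 1) = 7
P[0,1,2] = (7 - 5) / (2 - 0) = 1
P(-1) = -1 + 5·(-1) + 1·(-1)·(-2) = -4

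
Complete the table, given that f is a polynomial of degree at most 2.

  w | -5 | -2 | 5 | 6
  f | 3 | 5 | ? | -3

-31/33

The 3 known values determine f uniquely (degree ≤ 2).
Evaluate each Lagrange basis at w = 5:
L_0(5) = (7)·(-1)/[(-3)·(-11)] = -7/33
L_1(5) = (10)·(-1)/[(3)·(-8)] = 5/12
L_2(5) = (10)·(7)/[(11)·(8)] = 35/44
Sum: 3·(-7/33) + 5·(5/12) + (-3)·(35/44) = -31/33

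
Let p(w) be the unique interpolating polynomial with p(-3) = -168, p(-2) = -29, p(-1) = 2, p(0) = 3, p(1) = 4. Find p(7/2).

-919/4

Evaluate each Lagrange basis at w = 7/2:
L_0(7/2) = (11/2)·(9/2)·(7/2)·(5/2)/[(-1)·(-2)·(-3)·(-4)] = 1155/128
L_1(7/2) = (13/2)·(9/2)·(7/2)·(5/2)/[(1)·(-1)·(-2)·(-3)] = -1365/32
L_2(7/2) = (13/2)·(11/2)·(7/2)·(5/2)/[(2)·(1)·(-1)·(-2)] = 5005/64
L_3(7/2) = (13/2)·(11/2)·(9/2)·(5/2)/[(3)·(2)·(1)·(-1)] = -2145/32
L_4(7/2) = (13/2)·(11/2)·(9/2)·(7/2)/[(4)·(3)·(2)·(1)] = 3003/128
Sum: (-168)·(1155/128) + (-29)·(-1365/32) + 2·(5005/64) + 3·(-2145/32) + 4·(3003/128) = -919/4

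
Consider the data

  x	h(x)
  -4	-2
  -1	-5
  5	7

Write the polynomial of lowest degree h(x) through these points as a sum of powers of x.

h(x) = (1/3)x^2 + (2/3)x - 14/3

Build the Lagrange basis polynomials:
L_0(x) = (x + 1)(x - 5) / [27] = (1/27)x^2 - (4/27)x - 5/27
L_1(x) = (x + 4)(x - 5) / [-18] = -(1/18)x^2 + (1/18)x + 10/9
L_2(x) = (x + 4)(x + 1) / [54] = (1/54)x^2 + (5/54)x + 2/27
h(x) = (-2)·L_0 + (-5)·L_1 + 7·L_2
  (-2)·L_0(x) = -(2/27)x^2 + (8/27)x + 10/27
  (-5)·L_1(x) = (5/18)x^2 - (5/18)x - 50/9
  7·L_2(x) = (7/54)x^2 + (35/54)x + 14/27
Adding term by term: (1/3)x^2 + (2/3)x - 14/3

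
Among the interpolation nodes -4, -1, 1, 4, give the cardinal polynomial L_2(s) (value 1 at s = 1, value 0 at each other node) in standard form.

L_2(s) = -(1/30)s^3 - (1/30)s^2 + (8/15)s + 8/15

L_2(s) = (s + 4)(s + 1)(s - 4) / [(5)·(2)·(-3)]
       = (s^3 + s^2 - 16s - 16) / (-30)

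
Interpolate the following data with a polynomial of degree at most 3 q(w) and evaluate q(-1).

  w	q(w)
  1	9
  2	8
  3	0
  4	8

Using Newton's divided-difference form:
q[1,2] = (8 - 9) / (2 - 1) = -1
q[2,3] = (0 - 8) / (3 - 2) = -8
q[3,4] = (8 - 0) / (4 - 3) = 8
q[1,2,3] = (-8 - (-1)) / (3 - 1) = -7/2
q[2,3,4] = (8 - (-8)) / (4 - 2) = 8
q[1,2,3,4] = (8 - (-7/2)) / (4 - 1) = 23/6
q(-1) = 9 + (-1)·(-2) + (-7/2)·(-2)·(-3) + (23/6)·(-2)·(-3)·(-4) = -102

-102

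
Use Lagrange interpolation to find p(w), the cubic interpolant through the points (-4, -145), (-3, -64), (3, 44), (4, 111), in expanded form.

L_0(w) = (w + 3)(w - 3)(w - 4) / [-56] = -(1/56)w^3 + (1/14)w^2 + (9/56)w - 9/14
L_1(w) = (w + 4)(w - 3)(w - 4) / [42] = (1/42)w^3 - (1/14)w^2 - (8/21)w + 8/7
L_2(w) = (w + 4)(w + 3)(w - 4) / [-42] = -(1/42)w^3 - (1/14)w^2 + (8/21)w + 8/7
L_3(w) = (w + 4)(w + 3)(w - 3) / [56] = (1/56)w^3 + (1/14)w^2 - (9/56)w - 9/14
p(w) = (-145)·L_0 + (-64)·L_1 + 44·L_2 + 111·L_3
  (-145)·L_0(w) = (145/56)w^3 - (145/14)w^2 - (1305/56)w + 1305/14
  (-64)·L_1(w) = -(32/21)w^3 + (32/7)w^2 + (512/21)w - 512/7
  44·L_2(w) = -(22/21)w^3 - (22/7)w^2 + (352/21)w + 352/7
  111·L_3(w) = (111/56)w^3 + (111/14)w^2 - (999/56)w - 999/14
Adding term by term: 2w^3 - w^2 - 1

p(w) = 2w^3 - w^2 - 1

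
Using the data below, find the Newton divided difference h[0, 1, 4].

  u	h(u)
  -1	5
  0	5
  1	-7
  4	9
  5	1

h[0,1] = (-7 - 5) / (1 - 0) = -12
h[1,4] = (9 - (-7)) / (4 - 1) = 16/3
h[0,1,4] = (16/3 - (-12)) / (4 - 0) = 13/3

13/3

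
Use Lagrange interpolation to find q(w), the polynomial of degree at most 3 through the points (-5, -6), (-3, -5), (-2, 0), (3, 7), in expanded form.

q(w) = -(21/80)w^3 - (9/8)w^2 + (349/80)w + 89/8

L_0(w) = (w + 3)(w + 2)(w - 3) / [-48] = -(1/48)w^3 - (1/24)w^2 + (3/16)w + 3/8
L_1(w) = (w + 5)(w + 2)(w - 3) / [12] = (1/12)w^3 + (1/3)w^2 - (11/12)w - 5/2
L_2(w) = (w + 5)(w + 3)(w - 3) / [-15] = -(1/15)w^3 - (1/3)w^2 + (3/5)w + 3
L_3(w) = (w + 5)(w + 3)(w + 2) / [240] = (1/240)w^3 + (1/24)w^2 + (31/240)w + 1/8
q(w) = (-6)·L_0 + (-5)·L_1 + 0·L_2 + 7·L_3
  (-6)·L_0(w) = (1/8)w^3 + (1/4)w^2 - (9/8)w - 9/4
  (-5)·L_1(w) = -(5/12)w^3 - (5/3)w^2 + (55/12)w + 25/2
  0·L_2(w) = 0
  7·L_3(w) = (7/240)w^3 + (7/24)w^2 + (217/240)w + 7/8
Adding term by term: -(21/80)w^3 - (9/8)w^2 + (349/80)w + 89/8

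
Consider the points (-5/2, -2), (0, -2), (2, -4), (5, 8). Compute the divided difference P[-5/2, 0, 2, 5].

P[-5/2,0] = (-2 - (-2)) / (0 - (-5/2)) = 0
P[0,2] = (-4 - (-2)) / (2 - 0) = -1
P[2,5] = (8 - (-4)) / (5 - 2) = 4
P[-5/2,0,2] = (-1 - 0) / (2 - (-5/2)) = -2/9
P[0,2,5] = (4 - (-1)) / (5 - 0) = 1
P[-5/2,0,2,5] = (1 - (-2/9)) / (5 - (-5/2)) = 22/135

22/135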